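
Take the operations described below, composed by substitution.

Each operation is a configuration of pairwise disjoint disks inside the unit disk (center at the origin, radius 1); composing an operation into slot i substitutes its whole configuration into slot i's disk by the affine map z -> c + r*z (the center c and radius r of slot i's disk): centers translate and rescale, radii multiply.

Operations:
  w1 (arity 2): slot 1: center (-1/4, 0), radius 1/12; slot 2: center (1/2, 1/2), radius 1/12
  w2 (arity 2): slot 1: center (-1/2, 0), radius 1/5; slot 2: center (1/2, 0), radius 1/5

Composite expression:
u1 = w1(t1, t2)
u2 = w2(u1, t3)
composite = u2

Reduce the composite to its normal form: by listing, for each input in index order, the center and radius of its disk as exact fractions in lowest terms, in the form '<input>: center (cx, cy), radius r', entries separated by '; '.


t1: center (-11/20, 0), radius 1/60; t2: center (-2/5, 1/10), radius 1/60; t3: center (1/2, 0), radius 1/5

Affine substitution under w2: radii multiply and t-centers shift.
input t1: applying the 2 nested substitutions gives center (-11/20, 0), radius 1/60
input t2: applying the 2 nested substitutions gives center (-2/5, 1/10), radius 1/60
input t3: applying the 1 nested substitution gives center (1/2, 0), radius 1/5


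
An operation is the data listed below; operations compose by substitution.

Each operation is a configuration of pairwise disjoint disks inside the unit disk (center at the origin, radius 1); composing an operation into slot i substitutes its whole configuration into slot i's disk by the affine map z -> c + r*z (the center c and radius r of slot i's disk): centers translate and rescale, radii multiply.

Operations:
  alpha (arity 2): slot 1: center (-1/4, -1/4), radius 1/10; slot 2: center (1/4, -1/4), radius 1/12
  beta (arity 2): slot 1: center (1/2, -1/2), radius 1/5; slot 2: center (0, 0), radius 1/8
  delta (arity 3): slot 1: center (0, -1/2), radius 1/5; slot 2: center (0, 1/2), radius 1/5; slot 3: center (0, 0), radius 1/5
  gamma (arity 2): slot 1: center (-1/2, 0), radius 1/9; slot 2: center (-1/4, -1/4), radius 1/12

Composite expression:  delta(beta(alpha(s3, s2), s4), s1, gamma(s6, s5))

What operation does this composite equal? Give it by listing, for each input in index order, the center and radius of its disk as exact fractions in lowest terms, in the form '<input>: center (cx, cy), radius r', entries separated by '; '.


Each s-disk chains the slot maps above it in delta; radii multiply.
input s3: composing its 3 substitution steps yields center (9/100, -61/100), radius 1/250
input s2: composing its 3 substitution steps yields center (11/100, -61/100), radius 1/300
input s4: composing its 2 substitution steps yields center (0, -1/2), radius 1/40
input s1: composing its 1 substitution step yields center (0, 1/2), radius 1/5
input s6: composing its 2 substitution steps yields center (-1/10, 0), radius 1/45
input s5: composing its 2 substitution steps yields center (-1/20, -1/20), radius 1/60

s1: center (0, 1/2), radius 1/5; s2: center (11/100, -61/100), radius 1/300; s3: center (9/100, -61/100), radius 1/250; s4: center (0, -1/2), radius 1/40; s5: center (-1/20, -1/20), radius 1/60; s6: center (-1/10, 0), radius 1/45


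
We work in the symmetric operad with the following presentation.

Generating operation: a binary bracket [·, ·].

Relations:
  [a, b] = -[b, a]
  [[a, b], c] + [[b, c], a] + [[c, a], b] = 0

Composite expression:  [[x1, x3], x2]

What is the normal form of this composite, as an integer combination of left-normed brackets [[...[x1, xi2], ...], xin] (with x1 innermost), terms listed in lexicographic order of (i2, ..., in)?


Left-normed coefficients sit on the x1-initial expansion words.
Composite bracket: [[x1, x3], x2]
Full expansion: 4 signed words from ab - ba (2^2 = 4).
Coefficients come from the x1-initial words:
  sign of x1x3x2 is +1, so it contributes +[[x1, x3], x2]

[[x1, x3], x2]


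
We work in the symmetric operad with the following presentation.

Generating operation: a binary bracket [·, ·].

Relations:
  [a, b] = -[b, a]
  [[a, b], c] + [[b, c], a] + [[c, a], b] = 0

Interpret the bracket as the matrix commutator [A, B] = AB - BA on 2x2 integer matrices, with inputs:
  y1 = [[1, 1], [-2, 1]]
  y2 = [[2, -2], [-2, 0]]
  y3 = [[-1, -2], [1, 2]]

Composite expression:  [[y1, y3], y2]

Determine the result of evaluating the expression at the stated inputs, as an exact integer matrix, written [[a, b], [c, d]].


[[6, 6], [0, -6]]

[y1, y3] = [[-3, 3], [6, 3]]
[[y1, y3], y2] = [[6, 6], [0, -6]]


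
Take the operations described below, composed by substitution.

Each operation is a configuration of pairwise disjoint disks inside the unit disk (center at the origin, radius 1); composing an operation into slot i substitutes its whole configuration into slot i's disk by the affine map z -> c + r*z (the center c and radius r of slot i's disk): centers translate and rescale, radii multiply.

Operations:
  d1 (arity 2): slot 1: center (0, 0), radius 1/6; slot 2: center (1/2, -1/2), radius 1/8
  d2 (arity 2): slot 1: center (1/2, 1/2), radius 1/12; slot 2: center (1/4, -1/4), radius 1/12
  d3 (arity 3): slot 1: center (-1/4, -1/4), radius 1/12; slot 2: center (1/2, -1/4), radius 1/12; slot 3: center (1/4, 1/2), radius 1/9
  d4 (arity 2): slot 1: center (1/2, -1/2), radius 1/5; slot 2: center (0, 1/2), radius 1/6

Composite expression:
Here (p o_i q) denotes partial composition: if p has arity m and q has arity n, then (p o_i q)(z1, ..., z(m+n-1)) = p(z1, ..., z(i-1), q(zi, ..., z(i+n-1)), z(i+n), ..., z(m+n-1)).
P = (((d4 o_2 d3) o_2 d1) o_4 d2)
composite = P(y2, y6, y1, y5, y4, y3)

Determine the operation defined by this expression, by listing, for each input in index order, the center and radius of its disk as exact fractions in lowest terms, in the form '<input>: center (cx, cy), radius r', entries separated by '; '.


y1: center (-5/144, 65/144), radius 1/576; y2: center (1/2, -1/2), radius 1/5; y3: center (1/24, 7/12), radius 1/54; y4: center (25/288, 131/288), radius 1/864; y5: center (13/144, 67/144), radius 1/864; y6: center (-1/24, 11/24), radius 1/432

Nesting under d4 composes maps z -> c + r*z down each y-path.
tracing y2 down its 1-map path: center (1/2, -1/2), radius 1/5
tracing y6 down its 3-map path: center (-1/24, 11/24), radius 1/432
tracing y1 down its 3-map path: center (-5/144, 65/144), radius 1/576
tracing y5 down its 3-map path: center (13/144, 67/144), radius 1/864
tracing y4 down its 3-map path: center (25/288, 131/288), radius 1/864
tracing y3 down its 2-map path: center (1/24, 7/12), radius 1/54


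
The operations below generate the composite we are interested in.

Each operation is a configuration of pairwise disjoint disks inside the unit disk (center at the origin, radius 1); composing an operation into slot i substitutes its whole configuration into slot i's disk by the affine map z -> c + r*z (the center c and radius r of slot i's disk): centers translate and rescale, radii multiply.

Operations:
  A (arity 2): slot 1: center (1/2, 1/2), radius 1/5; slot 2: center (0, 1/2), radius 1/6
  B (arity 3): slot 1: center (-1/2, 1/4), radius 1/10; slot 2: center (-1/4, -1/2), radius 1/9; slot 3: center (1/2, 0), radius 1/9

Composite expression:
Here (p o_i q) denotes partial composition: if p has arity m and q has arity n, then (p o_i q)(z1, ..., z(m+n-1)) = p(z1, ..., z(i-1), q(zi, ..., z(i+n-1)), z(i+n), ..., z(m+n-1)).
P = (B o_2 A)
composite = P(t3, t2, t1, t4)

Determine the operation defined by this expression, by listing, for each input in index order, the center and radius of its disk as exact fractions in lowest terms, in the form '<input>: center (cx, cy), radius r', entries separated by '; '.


t1: center (-1/4, -4/9), radius 1/54; t2: center (-7/36, -4/9), radius 1/45; t3: center (-1/2, 1/4), radius 1/10; t4: center (1/2, 0), radius 1/9


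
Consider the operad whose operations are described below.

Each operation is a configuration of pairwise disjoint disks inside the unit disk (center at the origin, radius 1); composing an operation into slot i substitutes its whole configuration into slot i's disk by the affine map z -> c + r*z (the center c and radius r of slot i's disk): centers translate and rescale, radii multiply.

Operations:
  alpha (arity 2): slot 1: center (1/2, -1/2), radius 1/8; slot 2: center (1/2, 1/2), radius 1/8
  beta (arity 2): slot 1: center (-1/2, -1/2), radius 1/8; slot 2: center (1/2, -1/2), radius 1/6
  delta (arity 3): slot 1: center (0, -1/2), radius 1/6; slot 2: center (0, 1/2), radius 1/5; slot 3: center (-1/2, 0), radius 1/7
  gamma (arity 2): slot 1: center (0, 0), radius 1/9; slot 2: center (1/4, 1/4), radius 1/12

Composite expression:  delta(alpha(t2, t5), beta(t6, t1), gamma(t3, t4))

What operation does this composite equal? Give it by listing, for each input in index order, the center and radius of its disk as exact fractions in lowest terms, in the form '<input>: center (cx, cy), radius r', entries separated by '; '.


t1: center (1/10, 2/5), radius 1/30; t2: center (1/12, -7/12), radius 1/48; t3: center (-1/2, 0), radius 1/63; t4: center (-13/28, 1/28), radius 1/84; t5: center (1/12, -5/12), radius 1/48; t6: center (-1/10, 2/5), radius 1/40

Nesting under delta composes maps z -> c + r*z down each t-path.
input t2: applying the 2 nested substitutions gives center (1/12, -7/12), radius 1/48
input t5: applying the 2 nested substitutions gives center (1/12, -5/12), radius 1/48
input t6: applying the 2 nested substitutions gives center (-1/10, 2/5), radius 1/40
input t1: applying the 2 nested substitutions gives center (1/10, 2/5), radius 1/30
input t3: applying the 2 nested substitutions gives center (-1/2, 0), radius 1/63
input t4: applying the 2 nested substitutions gives center (-13/28, 1/28), radius 1/84


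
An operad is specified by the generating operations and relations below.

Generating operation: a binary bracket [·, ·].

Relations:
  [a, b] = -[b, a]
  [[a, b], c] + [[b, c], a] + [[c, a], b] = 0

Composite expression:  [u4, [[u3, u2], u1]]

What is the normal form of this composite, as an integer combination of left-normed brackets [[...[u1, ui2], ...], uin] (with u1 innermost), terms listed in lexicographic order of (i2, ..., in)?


Left-normed coefficients sit on the u1-initial expansion words.
Composite bracket: [u4, [[u3, u2], u1]]
Full expansion: 8 signed words from ab - ba (2^3 = 8).
The u1-initial words carry the normal form:
  from u1u2u3u4, sign -1: term -[[[u1, u2], u3], u4]
  from u1u3u2u4, sign +1: term +[[[u1, u3], u2], u4]

-[[[u1, u2], u3], u4] + [[[u1, u3], u2], u4]


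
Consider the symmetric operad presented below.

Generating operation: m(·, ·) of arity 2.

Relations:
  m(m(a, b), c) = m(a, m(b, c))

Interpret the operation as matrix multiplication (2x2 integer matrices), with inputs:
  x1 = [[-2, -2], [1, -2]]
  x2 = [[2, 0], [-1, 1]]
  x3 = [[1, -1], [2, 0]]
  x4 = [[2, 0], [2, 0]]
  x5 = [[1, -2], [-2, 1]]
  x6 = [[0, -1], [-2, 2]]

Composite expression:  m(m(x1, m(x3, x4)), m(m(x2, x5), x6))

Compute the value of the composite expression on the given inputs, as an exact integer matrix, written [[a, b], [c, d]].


[[-64, 80], [-64, 80]]

m(x3, x4) = [[0, 0], [4, 0]]
m(x1, m(x3, x4)) = [[-8, 0], [-8, 0]]
m(x2, x5) = [[2, -4], [-3, 3]]
m(m(x2, x5), x6) = [[8, -10], [-6, 9]]
m(m(x1, m(x3, x4)), m(m(x2, x5), x6)) = [[-64, 80], [-64, 80]]


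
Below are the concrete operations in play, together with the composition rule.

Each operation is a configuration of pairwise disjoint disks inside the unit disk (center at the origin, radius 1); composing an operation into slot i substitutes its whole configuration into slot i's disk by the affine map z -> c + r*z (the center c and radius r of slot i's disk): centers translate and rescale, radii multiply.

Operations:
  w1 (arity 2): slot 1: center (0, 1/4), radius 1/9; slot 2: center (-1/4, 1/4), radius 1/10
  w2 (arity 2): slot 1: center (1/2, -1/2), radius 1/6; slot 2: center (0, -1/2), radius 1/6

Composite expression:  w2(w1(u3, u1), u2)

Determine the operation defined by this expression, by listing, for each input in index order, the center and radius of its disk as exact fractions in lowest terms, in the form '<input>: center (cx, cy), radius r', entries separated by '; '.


Each u-disk chains the slot maps above it in w2; radii multiply.
input u3: applying the 2 nested substitutions gives center (1/2, -11/24), radius 1/54
input u1: applying the 2 nested substitutions gives center (11/24, -11/24), radius 1/60
input u2: applying the 1 nested substitution gives center (0, -1/2), radius 1/6

u1: center (11/24, -11/24), radius 1/60; u2: center (0, -1/2), radius 1/6; u3: center (1/2, -11/24), radius 1/54


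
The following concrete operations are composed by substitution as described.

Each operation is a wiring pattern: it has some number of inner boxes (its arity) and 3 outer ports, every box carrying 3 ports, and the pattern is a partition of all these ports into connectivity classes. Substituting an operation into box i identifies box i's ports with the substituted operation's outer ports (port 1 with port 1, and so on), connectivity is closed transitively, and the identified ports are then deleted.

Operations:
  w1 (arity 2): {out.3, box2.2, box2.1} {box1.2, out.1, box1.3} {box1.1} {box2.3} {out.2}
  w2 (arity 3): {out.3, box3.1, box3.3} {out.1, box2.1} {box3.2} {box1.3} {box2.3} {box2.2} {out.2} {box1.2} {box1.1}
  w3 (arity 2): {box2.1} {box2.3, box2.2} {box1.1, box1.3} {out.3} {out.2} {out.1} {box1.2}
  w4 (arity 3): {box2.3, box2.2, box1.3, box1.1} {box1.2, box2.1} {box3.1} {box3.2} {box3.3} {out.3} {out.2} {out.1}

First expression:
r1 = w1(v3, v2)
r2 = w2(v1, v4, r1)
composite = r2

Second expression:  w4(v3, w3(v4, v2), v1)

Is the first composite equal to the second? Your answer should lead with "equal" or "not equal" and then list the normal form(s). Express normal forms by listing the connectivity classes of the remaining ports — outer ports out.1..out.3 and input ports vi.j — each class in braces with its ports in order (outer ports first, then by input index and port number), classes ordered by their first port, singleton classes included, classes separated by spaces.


The first composite normalizes to {out.1, v4.1} {out.2} {out.3, v2.1, v2.2, v3.2, v3.3} {v1.1} {v1.2} {v1.3} {v2.3} {v3.1} {v4.2} {v4.3}
The second composite normalizes to {out.1} {out.2} {out.3} {v1.1} {v1.2} {v1.3} {v2.1} {v2.2, v2.3} {v3.1, v3.3} {v3.2} {v4.1, v4.3} {v4.2}
Distinct normal forms: not equal.

not equal: they reduce to {out.1, v4.1} {out.2} {out.3, v2.1, v2.2, v3.2, v3.3} {v1.1} {v1.2} {v1.3} {v2.3} {v3.1} {v4.2} {v4.3} and {out.1} {out.2} {out.3} {v1.1} {v1.2} {v1.3} {v2.1} {v2.2, v2.3} {v3.1, v3.3} {v3.2} {v4.1, v4.3} {v4.2}


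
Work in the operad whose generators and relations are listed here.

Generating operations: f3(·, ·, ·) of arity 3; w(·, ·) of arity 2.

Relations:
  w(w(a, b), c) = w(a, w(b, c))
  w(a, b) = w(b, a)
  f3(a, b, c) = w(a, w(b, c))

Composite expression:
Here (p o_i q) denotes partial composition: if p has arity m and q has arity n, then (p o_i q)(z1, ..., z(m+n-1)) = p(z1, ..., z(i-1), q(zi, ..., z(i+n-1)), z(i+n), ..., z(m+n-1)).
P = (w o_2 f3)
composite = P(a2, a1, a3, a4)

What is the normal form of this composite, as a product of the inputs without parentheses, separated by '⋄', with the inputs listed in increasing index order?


a1 ⋄ a2 ⋄ a3 ⋄ a4

Any arrangement under w is one operation, so sort the a-inputs.
f3(a1, a3, a4) spells out as a1 ⋄ a3 ⋄ a4
w(a2, f3(a1, a3, a4)) spells out as a2 ⋄ a1 ⋄ a3 ⋄ a4
commutativity sorts the factors: a1 ⋄ a2 ⋄ a3 ⋄ a4


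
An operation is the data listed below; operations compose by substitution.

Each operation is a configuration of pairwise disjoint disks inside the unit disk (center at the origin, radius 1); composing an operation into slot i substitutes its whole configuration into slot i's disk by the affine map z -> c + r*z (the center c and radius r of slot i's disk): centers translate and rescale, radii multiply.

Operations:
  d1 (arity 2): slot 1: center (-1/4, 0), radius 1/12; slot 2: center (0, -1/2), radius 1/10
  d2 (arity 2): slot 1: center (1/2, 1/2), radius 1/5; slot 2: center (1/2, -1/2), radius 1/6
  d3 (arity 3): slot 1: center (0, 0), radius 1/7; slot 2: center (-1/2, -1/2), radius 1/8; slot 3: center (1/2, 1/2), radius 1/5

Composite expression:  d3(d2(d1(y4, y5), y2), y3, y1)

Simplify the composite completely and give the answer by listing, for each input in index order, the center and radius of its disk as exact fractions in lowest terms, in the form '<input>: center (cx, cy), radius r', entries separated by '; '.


Each y-disk chains the slot maps above it in d3; radii multiply.
tracing y4 down its 3-map path: center (9/140, 1/14), radius 1/420
tracing y5 down its 3-map path: center (1/14, 2/35), radius 1/350
tracing y2 down its 2-map path: center (1/14, -1/14), radius 1/42
tracing y3 down its 1-map path: center (-1/2, -1/2), radius 1/8
tracing y1 down its 1-map path: center (1/2, 1/2), radius 1/5

y1: center (1/2, 1/2), radius 1/5; y2: center (1/14, -1/14), radius 1/42; y3: center (-1/2, -1/2), radius 1/8; y4: center (9/140, 1/14), radius 1/420; y5: center (1/14, 2/35), radius 1/350


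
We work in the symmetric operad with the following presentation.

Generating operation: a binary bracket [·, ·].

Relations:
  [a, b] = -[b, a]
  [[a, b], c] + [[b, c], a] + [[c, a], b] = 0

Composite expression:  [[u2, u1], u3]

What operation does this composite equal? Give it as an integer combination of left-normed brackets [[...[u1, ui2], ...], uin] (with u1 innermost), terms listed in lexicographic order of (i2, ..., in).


Antisymmetry and Jacobi reduce to u1-anchored left-normed brackets.
Composite bracket: [[u2, u1], u3]
The bracket unfolds into 4 signed words via [a, b] = ab - ba (2^2 = 4).
Words beginning with u1 determine it all:
  from u1u2u3, sign -1: term -[[u1, u2], u3]

-[[u1, u2], u3]


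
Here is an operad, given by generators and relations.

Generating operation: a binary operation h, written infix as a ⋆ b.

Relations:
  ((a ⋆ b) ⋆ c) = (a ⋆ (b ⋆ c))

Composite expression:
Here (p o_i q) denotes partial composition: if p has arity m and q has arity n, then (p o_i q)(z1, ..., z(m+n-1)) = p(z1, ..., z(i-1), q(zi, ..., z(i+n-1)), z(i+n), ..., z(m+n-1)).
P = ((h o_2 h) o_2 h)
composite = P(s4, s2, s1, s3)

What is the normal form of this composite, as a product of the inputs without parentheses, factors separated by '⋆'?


s4 ⋆ s2 ⋆ s1 ⋆ s3

Key point: h is associative — brackets drop, the s-order remains.
(s2 ⋆ s1) unparenthesizes to s2 ⋆ s1
((s2 ⋆ s1) ⋆ s3) unparenthesizes to s2 ⋆ s1 ⋆ s3
(s4 ⋆ ((s2 ⋆ s1) ⋆ s3)) unparenthesizes to s4 ⋆ s2 ⋆ s1 ⋆ s3


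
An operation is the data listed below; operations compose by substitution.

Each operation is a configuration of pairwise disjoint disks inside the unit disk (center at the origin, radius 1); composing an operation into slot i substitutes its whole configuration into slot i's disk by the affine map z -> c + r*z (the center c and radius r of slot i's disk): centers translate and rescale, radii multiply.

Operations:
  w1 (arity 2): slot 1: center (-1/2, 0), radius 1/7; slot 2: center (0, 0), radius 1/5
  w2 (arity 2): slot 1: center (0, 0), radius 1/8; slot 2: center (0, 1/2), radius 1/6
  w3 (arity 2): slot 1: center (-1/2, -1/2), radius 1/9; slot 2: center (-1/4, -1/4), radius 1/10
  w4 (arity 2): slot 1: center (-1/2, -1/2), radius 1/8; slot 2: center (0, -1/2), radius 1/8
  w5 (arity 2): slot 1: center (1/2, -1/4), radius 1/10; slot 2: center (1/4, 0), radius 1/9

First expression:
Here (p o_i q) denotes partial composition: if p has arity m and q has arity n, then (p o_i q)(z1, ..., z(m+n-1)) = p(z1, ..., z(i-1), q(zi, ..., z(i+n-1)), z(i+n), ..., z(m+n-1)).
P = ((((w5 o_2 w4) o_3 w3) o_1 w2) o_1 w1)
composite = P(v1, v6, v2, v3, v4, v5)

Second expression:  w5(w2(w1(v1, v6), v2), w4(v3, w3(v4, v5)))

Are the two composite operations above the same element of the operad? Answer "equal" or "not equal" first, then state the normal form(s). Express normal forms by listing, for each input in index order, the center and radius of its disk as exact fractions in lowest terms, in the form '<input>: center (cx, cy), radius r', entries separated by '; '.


Normal form of the first expression: v1: center (79/160, -1/4), radius 1/560; v2: center (1/2, -1/5), radius 1/60; v3: center (7/36, -1/18), radius 1/72; v4: center (35/144, -1/16), radius 1/648; v5: center (71/288, -17/288), radius 1/720; v6: center (1/2, -1/4), radius 1/400
Normal form of the second expression: v1: center (79/160, -1/4), radius 1/560; v2: center (1/2, -1/5), radius 1/60; v3: center (7/36, -1/18), radius 1/72; v4: center (35/144, -1/16), radius 1/648; v5: center (71/288, -17/288), radius 1/720; v6: center (1/2, -1/4), radius 1/400
Same normal form: equal.

equal; both compose to v1: center (79/160, -1/4), radius 1/560; v2: center (1/2, -1/5), radius 1/60; v3: center (7/36, -1/18), radius 1/72; v4: center (35/144, -1/16), radius 1/648; v5: center (71/288, -17/288), radius 1/720; v6: center (1/2, -1/4), radius 1/400


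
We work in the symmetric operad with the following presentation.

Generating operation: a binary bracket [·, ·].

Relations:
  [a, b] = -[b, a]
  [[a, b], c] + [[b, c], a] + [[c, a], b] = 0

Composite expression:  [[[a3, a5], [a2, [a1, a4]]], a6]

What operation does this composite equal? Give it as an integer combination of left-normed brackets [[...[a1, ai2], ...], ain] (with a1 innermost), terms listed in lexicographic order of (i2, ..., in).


[[[[[a1, a4], a2], a3], a5], a6] - [[[[[a1, a4], a2], a5], a3], a6]

Skip Jacobi rewriting: expand, keep a1-initial words, read off terms.
Composite bracket: [[[a3, a5], [a2, [a1, a4]]], a6]
Applying ab - ba throughout gives 32 signed words (2^5 = 32).
Collect the words opening with a1:
  the word a1a4a2a3a5a6 carries sign +1 and contributes +[[[[[a1, a4], a2], a3], a5], a6]
  the word a1a4a2a5a3a6 carries sign -1 and contributes -[[[[[a1, a4], a2], a5], a3], a6]


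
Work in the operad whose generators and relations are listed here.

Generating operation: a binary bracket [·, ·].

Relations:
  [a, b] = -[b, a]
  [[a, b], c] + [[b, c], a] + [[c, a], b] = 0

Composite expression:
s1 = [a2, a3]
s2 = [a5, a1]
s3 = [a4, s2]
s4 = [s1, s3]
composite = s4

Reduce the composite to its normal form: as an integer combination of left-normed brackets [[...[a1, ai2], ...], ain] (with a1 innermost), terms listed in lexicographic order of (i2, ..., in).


Skip Jacobi rewriting: expand, keep a1-initial words, read off terms.
Composite bracket: [[a2, a3], [a4, [a5, a1]]]
Full expansion: 16 signed words from ab - ba (2^4 = 16).
Keep just the words that open with a1:
  sign of a1a5a4a2a3 is -1, so it contributes -[[[[a1, a5], a4], a2], a3]
  sign of a1a5a4a3a2 is +1, so it contributes +[[[[a1, a5], a4], a3], a2]

-[[[[a1, a5], a4], a2], a3] + [[[[a1, a5], a4], a3], a2]


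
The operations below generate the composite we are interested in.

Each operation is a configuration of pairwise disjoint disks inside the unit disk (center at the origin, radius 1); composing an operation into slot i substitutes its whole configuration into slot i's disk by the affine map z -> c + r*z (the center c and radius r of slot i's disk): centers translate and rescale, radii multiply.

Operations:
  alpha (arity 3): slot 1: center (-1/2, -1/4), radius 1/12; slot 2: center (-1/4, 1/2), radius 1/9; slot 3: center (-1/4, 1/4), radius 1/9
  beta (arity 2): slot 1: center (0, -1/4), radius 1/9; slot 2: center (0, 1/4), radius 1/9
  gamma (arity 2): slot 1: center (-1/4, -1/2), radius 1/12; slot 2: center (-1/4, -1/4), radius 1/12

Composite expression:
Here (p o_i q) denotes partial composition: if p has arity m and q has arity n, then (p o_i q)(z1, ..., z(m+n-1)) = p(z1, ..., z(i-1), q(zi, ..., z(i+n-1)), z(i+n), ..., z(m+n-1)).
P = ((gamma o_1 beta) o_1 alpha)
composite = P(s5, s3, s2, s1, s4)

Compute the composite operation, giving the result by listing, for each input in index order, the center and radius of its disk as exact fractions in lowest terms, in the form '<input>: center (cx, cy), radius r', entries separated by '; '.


Affine substitution under gamma: radii multiply and s-centers shift.
s5 passes through 3 substitutions, ending at center (-55/216, -113/216), radius 1/1296
s3 passes through 3 substitutions, ending at center (-109/432, -223/432), radius 1/972
s2 passes through 3 substitutions, ending at center (-109/432, -14/27), radius 1/972
s1 passes through 2 substitutions, ending at center (-1/4, -23/48), radius 1/108
s4 passes through 1 substitution, ending at center (-1/4, -1/4), radius 1/12

s1: center (-1/4, -23/48), radius 1/108; s2: center (-109/432, -14/27), radius 1/972; s3: center (-109/432, -223/432), radius 1/972; s4: center (-1/4, -1/4), radius 1/12; s5: center (-55/216, -113/216), radius 1/1296


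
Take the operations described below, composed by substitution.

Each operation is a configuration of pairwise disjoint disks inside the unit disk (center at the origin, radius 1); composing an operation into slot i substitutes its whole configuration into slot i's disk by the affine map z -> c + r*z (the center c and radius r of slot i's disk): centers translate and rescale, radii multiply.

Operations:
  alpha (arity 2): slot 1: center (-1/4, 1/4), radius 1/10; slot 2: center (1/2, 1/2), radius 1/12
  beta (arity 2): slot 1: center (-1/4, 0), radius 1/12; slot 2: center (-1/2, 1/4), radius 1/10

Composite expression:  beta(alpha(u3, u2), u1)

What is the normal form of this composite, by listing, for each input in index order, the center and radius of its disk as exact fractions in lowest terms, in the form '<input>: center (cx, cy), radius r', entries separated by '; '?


u1: center (-1/2, 1/4), radius 1/10; u2: center (-5/24, 1/24), radius 1/144; u3: center (-13/48, 1/48), radius 1/120

Only the slot chain above each u matters under beta; compose those maps.
input u3: composing its 2 substitution steps yields center (-13/48, 1/48), radius 1/120
input u2: composing its 2 substitution steps yields center (-5/24, 1/24), radius 1/144
input u1: composing its 1 substitution step yields center (-1/2, 1/4), radius 1/10


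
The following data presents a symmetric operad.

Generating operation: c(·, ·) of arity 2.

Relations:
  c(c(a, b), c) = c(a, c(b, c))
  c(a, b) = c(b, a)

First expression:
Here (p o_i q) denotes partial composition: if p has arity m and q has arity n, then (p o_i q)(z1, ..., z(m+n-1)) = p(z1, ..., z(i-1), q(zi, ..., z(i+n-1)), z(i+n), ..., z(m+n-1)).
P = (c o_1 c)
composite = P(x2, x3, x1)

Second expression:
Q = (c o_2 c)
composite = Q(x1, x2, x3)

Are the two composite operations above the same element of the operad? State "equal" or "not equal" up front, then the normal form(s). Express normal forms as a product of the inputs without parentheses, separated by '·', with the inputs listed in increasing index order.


equal; the common form is x1 · x2 · x3

Reducing the first expression gives x1 · x2 · x3
Reducing the second expression gives x1 · x2 · x3
One common form — equal.


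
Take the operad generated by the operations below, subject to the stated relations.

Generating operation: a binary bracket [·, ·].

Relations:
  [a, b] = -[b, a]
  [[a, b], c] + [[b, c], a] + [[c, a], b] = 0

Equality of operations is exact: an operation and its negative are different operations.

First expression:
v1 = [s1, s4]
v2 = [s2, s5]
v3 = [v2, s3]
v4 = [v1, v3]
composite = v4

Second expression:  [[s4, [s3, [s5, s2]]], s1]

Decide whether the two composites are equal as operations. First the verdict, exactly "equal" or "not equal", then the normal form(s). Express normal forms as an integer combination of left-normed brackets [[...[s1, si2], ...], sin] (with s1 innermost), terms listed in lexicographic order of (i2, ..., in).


not equal: they reduce to [[[[s1, s4], s2], s5], s3] - [[[[s1, s4], s3], s2], s5] + [[[[s1, s4], s3], s5], s2] - [[[[s1, s4], s5], s2], s3] and [[[[s1, s2], s5], s3], s4] - [[[[s1, s3], s2], s5], s4] + [[[[s1, s3], s5], s2], s4] - [[[[s1, s4], s2], s5], s3] + [[[[s1, s4], s3], s2], s5] - [[[[s1, s4], s3], s5], s2] + [[[[s1, s4], s5], s2], s3] - [[[[s1, s5], s2], s3], s4]

The first composite normalizes to [[[[s1, s4], s2], s5], s3] - [[[[s1, s4], s3], s2], s5] + [[[[s1, s4], s3], s5], s2] - [[[[s1, s4], s5], s2], s3]
The second composite normalizes to [[[[s1, s2], s5], s3], s4] - [[[[s1, s3], s2], s5], s4] + [[[[s1, s3], s5], s2], s4] - [[[[s1, s4], s2], s5], s3] + [[[[s1, s4], s3], s2], s5] - [[[[s1, s4], s3], s5], s2] + [[[[s1, s4], s5], s2], s3] - [[[[s1, s5], s2], s3], s4]
The forms do not match — not equal.


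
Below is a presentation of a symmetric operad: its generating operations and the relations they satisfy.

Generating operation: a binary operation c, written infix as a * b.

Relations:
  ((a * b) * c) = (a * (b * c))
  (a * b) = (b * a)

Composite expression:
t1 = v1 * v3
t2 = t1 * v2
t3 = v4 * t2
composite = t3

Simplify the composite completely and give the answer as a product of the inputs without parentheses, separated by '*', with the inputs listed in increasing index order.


Key point: c commutes, so take the v-inputs in any fixed order.
(v1 * v3) collapses to v1 * v3
((v1 * v3) * v2) collapses to v1 * v3 * v2
(v4 * ((v1 * v3) * v2)) collapses to v4 * v1 * v3 * v2
sorting the factors by input index: v1 * v2 * v3 * v4

v1 * v2 * v3 * v4


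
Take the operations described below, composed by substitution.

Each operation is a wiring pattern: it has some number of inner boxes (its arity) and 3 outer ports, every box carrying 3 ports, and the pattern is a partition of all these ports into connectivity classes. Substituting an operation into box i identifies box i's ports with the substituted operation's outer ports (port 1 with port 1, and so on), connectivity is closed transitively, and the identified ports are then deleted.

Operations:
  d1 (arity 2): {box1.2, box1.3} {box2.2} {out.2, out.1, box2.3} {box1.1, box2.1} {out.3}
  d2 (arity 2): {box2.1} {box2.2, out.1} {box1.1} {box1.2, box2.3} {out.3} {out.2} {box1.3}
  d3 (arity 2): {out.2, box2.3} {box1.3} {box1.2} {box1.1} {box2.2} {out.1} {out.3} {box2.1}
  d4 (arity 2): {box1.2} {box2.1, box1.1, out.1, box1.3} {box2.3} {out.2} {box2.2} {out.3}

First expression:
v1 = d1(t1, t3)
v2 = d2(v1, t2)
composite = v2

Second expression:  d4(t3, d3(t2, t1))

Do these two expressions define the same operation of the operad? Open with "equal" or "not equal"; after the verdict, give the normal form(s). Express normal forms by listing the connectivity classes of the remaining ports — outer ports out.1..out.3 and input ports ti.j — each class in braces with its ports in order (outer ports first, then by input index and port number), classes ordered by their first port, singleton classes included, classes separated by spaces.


not equal: they reduce to {out.1, t2.2} {out.2} {out.3} {t1.1, t3.1} {t1.2, t1.3} {t2.1} {t2.3, t3.3} {t3.2} and {out.1, t3.1, t3.3} {out.2} {out.3} {t1.1} {t1.2} {t1.3} {t2.1} {t2.2} {t2.3} {t3.2}

Reducing the first expression gives {out.1, t2.2} {out.2} {out.3} {t1.1, t3.1} {t1.2, t1.3} {t2.1} {t2.3, t3.3} {t3.2}
Reducing the second expression gives {out.1, t3.1, t3.3} {out.2} {out.3} {t1.1} {t1.2} {t1.3} {t2.1} {t2.2} {t2.3} {t3.2}
The forms do not match — not equal.


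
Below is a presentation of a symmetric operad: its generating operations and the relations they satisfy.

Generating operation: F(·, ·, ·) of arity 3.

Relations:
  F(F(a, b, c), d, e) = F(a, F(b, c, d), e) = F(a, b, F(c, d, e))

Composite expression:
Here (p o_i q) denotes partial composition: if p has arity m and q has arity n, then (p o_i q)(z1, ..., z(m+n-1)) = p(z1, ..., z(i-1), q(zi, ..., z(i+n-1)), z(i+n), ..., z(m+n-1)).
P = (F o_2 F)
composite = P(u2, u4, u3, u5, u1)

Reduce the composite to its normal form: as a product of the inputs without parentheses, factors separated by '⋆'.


u2 ⋆ u4 ⋆ u3 ⋆ u5 ⋆ u1

Key point: F is associative — brackets drop, the u-order remains.
F(u4, u3, u5) reduces to u4 ⋆ u3 ⋆ u5
F(u2, F(u4, u3, u5), u1) reduces to u2 ⋆ u4 ⋆ u3 ⋆ u5 ⋆ u1


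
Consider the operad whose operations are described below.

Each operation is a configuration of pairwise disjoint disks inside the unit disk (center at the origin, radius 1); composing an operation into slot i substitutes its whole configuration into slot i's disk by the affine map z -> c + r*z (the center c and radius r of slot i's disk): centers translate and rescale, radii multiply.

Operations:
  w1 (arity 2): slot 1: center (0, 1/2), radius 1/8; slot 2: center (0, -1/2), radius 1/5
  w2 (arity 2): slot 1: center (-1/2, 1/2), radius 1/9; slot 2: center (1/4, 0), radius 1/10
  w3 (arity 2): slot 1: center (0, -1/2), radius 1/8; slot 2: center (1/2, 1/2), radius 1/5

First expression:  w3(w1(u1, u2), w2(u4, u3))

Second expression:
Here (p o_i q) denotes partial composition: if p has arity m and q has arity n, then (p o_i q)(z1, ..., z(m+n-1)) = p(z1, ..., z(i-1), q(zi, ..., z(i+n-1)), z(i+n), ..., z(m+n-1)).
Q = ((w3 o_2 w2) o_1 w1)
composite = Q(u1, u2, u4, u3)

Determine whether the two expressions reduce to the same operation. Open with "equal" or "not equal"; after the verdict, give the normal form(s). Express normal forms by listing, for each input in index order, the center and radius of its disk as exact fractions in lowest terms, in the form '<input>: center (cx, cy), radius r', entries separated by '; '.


equal; the common form is u1: center (0, -7/16), radius 1/64; u2: center (0, -9/16), radius 1/40; u3: center (11/20, 1/2), radius 1/50; u4: center (2/5, 3/5), radius 1/45

The first expression reduces to u1: center (0, -7/16), radius 1/64; u2: center (0, -9/16), radius 1/40; u3: center (11/20, 1/2), radius 1/50; u4: center (2/5, 3/5), radius 1/45
The second expression reduces to u1: center (0, -7/16), radius 1/64; u2: center (0, -9/16), radius 1/40; u3: center (11/20, 1/2), radius 1/50; u4: center (2/5, 3/5), radius 1/45
Both agree, so they are equal.


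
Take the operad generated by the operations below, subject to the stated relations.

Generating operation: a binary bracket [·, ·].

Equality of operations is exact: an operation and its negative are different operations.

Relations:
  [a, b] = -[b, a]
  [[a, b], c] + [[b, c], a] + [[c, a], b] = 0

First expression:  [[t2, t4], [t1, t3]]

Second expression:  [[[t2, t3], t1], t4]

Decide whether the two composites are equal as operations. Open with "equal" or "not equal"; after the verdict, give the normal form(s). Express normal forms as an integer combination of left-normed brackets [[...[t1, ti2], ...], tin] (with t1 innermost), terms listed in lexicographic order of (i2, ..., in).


Normal form of the first expression: -[[[t1, t3], t2], t4] + [[[t1, t3], t4], t2]
Normal form of the second expression: -[[[t1, t2], t3], t4] + [[[t1, t3], t2], t4]
The normal forms differ: not equal.

not equal — first -[[[t1, t3], t2], t4] + [[[t1, t3], t4], t2], second -[[[t1, t2], t3], t4] + [[[t1, t3], t2], t4]


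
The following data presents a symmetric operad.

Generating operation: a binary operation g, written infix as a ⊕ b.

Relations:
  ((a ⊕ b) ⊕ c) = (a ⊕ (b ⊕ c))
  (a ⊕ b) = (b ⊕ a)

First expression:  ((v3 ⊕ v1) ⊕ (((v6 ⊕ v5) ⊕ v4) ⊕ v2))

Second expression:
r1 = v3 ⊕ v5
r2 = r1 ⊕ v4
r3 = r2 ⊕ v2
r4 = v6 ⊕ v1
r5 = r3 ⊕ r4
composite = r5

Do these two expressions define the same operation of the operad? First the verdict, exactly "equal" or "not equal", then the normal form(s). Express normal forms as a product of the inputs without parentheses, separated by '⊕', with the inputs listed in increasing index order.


equal; both compose to v1 ⊕ v2 ⊕ v3 ⊕ v4 ⊕ v5 ⊕ v6


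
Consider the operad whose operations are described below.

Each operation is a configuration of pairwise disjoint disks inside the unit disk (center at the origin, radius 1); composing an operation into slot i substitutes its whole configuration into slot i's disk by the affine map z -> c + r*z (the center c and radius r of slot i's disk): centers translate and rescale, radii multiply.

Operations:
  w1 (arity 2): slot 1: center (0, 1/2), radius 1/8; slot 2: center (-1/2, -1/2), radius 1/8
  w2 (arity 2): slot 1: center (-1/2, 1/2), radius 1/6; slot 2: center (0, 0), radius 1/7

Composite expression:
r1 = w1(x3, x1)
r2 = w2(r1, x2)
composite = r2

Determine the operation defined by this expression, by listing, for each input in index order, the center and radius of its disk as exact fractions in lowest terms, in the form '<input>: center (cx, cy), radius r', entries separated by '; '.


Below w2, radii multiply path by path; the x-disk centers shift.
for x3, the 2-step affine chain lands on center (-1/2, 7/12), radius 1/48
for x1, the 2-step affine chain lands on center (-7/12, 5/12), radius 1/48
for x2, the 1-step affine chain lands on center (0, 0), radius 1/7

x1: center (-7/12, 5/12), radius 1/48; x2: center (0, 0), radius 1/7; x3: center (-1/2, 7/12), radius 1/48


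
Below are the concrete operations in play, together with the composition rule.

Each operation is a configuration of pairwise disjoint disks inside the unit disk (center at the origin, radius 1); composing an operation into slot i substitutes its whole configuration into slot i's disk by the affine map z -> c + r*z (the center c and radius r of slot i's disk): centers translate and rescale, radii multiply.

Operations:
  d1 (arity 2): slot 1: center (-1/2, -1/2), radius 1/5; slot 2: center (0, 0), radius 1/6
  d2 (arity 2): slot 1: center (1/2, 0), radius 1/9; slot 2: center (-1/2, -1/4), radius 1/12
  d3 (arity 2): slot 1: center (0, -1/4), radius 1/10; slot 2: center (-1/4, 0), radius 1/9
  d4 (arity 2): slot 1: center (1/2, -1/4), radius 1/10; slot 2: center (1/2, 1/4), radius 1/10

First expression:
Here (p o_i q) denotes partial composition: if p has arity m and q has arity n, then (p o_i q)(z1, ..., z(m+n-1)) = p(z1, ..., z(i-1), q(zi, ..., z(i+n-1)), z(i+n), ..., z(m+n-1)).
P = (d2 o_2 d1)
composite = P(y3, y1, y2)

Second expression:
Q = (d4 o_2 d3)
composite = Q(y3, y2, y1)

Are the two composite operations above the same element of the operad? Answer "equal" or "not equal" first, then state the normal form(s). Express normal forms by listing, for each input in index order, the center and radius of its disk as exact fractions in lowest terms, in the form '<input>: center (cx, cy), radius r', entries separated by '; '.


not equal; the first gives y1: center (-13/24, -7/24), radius 1/60; y2: center (-1/2, -1/4), radius 1/72; y3: center (1/2, 0), radius 1/9 and the second y1: center (19/40, 1/4), radius 1/90; y2: center (1/2, 9/40), radius 1/100; y3: center (1/2, -1/4), radius 1/10

The first expression, normalized: y1: center (-13/24, -7/24), radius 1/60; y2: center (-1/2, -1/4), radius 1/72; y3: center (1/2, 0), radius 1/9
The second expression, normalized: y1: center (19/40, 1/4), radius 1/90; y2: center (1/2, 9/40), radius 1/100; y3: center (1/2, -1/4), radius 1/10
The forms do not match — not equal.


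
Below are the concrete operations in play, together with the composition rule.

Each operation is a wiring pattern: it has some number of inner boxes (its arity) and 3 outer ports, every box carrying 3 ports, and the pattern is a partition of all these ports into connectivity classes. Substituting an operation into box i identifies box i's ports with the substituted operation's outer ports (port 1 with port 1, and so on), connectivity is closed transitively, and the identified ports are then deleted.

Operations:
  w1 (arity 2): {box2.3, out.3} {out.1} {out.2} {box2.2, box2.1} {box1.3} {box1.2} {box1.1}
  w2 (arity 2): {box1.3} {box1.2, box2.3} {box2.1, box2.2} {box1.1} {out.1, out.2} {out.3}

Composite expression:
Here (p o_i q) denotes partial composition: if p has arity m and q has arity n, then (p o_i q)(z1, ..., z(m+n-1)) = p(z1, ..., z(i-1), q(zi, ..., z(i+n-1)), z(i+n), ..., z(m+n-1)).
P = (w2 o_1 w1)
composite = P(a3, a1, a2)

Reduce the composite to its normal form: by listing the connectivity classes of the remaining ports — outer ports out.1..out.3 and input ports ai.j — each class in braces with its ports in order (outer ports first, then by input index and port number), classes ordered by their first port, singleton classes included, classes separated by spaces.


{out.1, out.2} {out.3} {a1.1, a1.2} {a1.3} {a2.1, a2.2} {a2.3} {a3.1} {a3.2} {a3.3}

Connectivity passes through glued w2-boundaries; trace each wire chain.
composing w1 on (a3, a1), with out.j its own outer ports: {out.1} {out.2} {out.3, a1.3} {a1.1, a1.2} {a3.1} {a3.2} {a3.3}
composing w2 on (a3, a1, a2), with out.j its own outer ports: {out.1, out.2} {out.3} {a1.1, a1.2} {a1.3} {a2.1, a2.2} {a2.3} {a3.1} {a3.2} {a3.3}
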